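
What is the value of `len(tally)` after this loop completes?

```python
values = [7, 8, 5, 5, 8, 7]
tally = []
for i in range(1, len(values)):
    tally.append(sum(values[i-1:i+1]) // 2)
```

Let's trace through this code step by step.

Initialize: values = [7, 8, 5, 5, 8, 7]
Initialize: tally = []
Entering loop: for i in range(1, len(values)):
After iteration 1: i = 1, tally = [7]
After iteration 2: i = 2, tally = [7, 6]
After iteration 3: i = 3, tally = [7, 6, 5]
After iteration 4: i = 4, tally = [7, 6, 5, 6]
After iteration 5: i = 5, tally = [7, 6, 5, 6, 7]
Loop ends.
len(tally) = 5

Final answer: 5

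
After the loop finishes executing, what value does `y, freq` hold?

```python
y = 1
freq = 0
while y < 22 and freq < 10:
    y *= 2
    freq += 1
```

Let's trace through this code step by step.

Initialize: y = 1
Initialize: freq = 0
Entering loop: while y < 22 and freq < 10:
After iteration 1: y = 2, freq = 1
After iteration 2: y = 4, freq = 2
After iteration 3: y = 8, freq = 3
After iteration 4: y = 16, freq = 4
After iteration 5: y = 32, freq = 5
Loop ends.

Final answer: 32, 5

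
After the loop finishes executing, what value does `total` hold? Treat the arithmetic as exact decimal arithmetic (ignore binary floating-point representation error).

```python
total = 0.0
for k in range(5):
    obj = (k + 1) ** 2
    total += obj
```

Let's trace through this code step by step.

Initialize: total = 0.0
Entering loop: for k in range(5):
After iteration 1: k = 0, total = 1.0, obj = 1
After iteration 2: k = 1, total = 5.0, obj = 4
After iteration 3: k = 2, total = 14.0, obj = 9
After iteration 4: k = 3, total = 30.0, obj = 16
After iteration 5: k = 4, total = 55.0, obj = 25
Loop ends.

Final answer: 55.0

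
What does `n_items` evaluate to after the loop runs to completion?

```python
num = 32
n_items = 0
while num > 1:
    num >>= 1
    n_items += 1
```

Let's trace through this code step by step.

Initialize: num = 32
Initialize: n_items = 0
Entering loop: while num > 1:
After iteration 1: num = 16, n_items = 1
After iteration 2: num = 8, n_items = 2
After iteration 3: num = 4, n_items = 3
After iteration 4: num = 2, n_items = 4
After iteration 5: num = 1, n_items = 5
Loop ends.

Final answer: 5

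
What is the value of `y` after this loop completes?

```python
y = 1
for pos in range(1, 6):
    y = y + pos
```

Let's trace through this code step by step.

Initialize: y = 1
Entering loop: for pos in range(1, 6):
After iteration 1: pos = 1, y = 2
After iteration 2: pos = 2, y = 4
After iteration 3: pos = 3, y = 7
After iteration 4: pos = 4, y = 11
After iteration 5: pos = 5, y = 16
Loop ends.

Final answer: 16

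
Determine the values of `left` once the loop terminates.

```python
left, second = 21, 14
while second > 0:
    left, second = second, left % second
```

Let's trace through this code step by step.

Initialize: left = 21
Initialize: second = 14
Entering loop: while second > 0:
After iteration 1: left = 14, second = 7
After iteration 2: left = 7, second = 0
Loop ends.

Final answer: 7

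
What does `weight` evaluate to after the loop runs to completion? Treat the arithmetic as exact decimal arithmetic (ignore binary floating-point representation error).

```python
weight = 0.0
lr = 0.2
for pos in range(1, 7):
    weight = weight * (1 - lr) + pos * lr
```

Let's trace through this code step by step.

Initialize: weight = 0.0
Initialize: lr = 0.2
Entering loop: for pos in range(1, 7):
After iteration 1: pos = 1, weight = 0.2
After iteration 2: pos = 2, weight = 0.56
After iteration 3: pos = 3, weight = 1.048
After iteration 4: pos = 4, weight = 1.6384
After iteration 5: pos = 5, weight = 2.31072
After iteration 6: pos = 6, weight = 3.048576
Loop ends.

Final answer: 3.048576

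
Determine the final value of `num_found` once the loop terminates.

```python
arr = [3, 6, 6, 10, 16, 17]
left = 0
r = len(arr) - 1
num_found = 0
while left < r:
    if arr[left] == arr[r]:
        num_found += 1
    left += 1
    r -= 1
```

Let's trace through this code step by step.

Initialize: arr = [3, 6, 6, 10, 16, 17]
Initialize: left = 0
Initialize: r = 5
Initialize: num_found = 0
Entering loop: while left < r:
After iteration 1: left = 1, r = 4, num_found = 0
After iteration 2: left = 2, r = 3, num_found = 0
After iteration 3: left = 3, r = 2, num_found = 0
Loop ends.

Final answer: 0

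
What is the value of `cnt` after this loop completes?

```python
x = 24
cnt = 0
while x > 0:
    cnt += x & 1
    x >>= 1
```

Let's trace through this code step by step.

Initialize: x = 24
Initialize: cnt = 0
Entering loop: while x > 0:
After iteration 1: x = 12, cnt = 0
After iteration 2: x = 6, cnt = 0
After iteration 3: x = 3, cnt = 0
After iteration 4: x = 1, cnt = 1
After iteration 5: x = 0, cnt = 2
Loop ends.

Final answer: 2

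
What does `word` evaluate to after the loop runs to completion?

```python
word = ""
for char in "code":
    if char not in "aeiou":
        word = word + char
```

Let's trace through this code step by step.

Initialize: word = ''
Entering loop: for char in "code":
After iteration 1: char = 'c', word = 'c'
After iteration 2: char = 'o', word = 'c'
After iteration 3: char = 'd', word = 'cd'
After iteration 4: char = 'e', word = 'cd'
Loop ends.

Final answer: 'cd'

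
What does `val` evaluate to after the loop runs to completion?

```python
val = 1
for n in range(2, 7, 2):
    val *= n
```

Let's trace through this code step by step.

Initialize: val = 1
Entering loop: for n in range(2, 7, 2):
After iteration 1: n = 2, val = 2
After iteration 2: n = 4, val = 8
After iteration 3: n = 6, val = 48
Loop ends.

Final answer: 48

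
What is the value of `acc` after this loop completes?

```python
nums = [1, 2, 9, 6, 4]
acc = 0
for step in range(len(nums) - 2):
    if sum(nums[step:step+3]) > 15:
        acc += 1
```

Let's trace through this code step by step.

Initialize: nums = [1, 2, 9, 6, 4]
Initialize: acc = 0
Entering loop: for step in range(len(nums) - 2):
After iteration 1: step = 0, acc = 0
After iteration 2: step = 1, acc = 1
After iteration 3: step = 2, acc = 2
Loop ends.

Final answer: 2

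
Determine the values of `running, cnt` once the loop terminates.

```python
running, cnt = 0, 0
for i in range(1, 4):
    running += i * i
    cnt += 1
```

Let's trace through this code step by step.

Initialize: running = 0
Initialize: cnt = 0
Entering loop: for i in range(1, 4):
After iteration 1: i = 1, running = 1, cnt = 1
After iteration 2: i = 2, running = 5, cnt = 2
After iteration 3: i = 3, running = 14, cnt = 3
Loop ends.

Final answer: 14, 3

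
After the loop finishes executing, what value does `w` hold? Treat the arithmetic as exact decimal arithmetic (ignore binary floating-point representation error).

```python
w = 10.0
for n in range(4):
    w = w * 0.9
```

Let's trace through this code step by step.

Initialize: w = 10.0
Entering loop: for n in range(4):
After iteration 1: n = 0, w = 9.0
After iteration 2: n = 1, w = 8.1
After iteration 3: n = 2, w = 7.29
After iteration 4: n = 3, w = 6.561
Loop ends.

Final answer: 6.561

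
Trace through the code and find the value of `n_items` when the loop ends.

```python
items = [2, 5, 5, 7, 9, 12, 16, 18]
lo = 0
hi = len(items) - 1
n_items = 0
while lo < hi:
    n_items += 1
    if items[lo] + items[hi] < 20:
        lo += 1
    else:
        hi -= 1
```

Let's trace through this code step by step.

Initialize: items = [2, 5, 5, 7, 9, 12, 16, 18]
Initialize: lo = 0
Initialize: hi = 7
Initialize: n_items = 0
Entering loop: while lo < hi:
After iteration 1: lo = 0, hi = 6, n_items = 1
After iteration 2: lo = 1, hi = 6, n_items = 2
After iteration 3: lo = 1, hi = 5, n_items = 3
After iteration 4: lo = 2, hi = 5, n_items = 4
After iteration 5: lo = 3, hi = 5, n_items = 5
After iteration 6: lo = 4, hi = 5, n_items = 6
After iteration 7: lo = 4, hi = 4, n_items = 7
Loop ends.

Final answer: 7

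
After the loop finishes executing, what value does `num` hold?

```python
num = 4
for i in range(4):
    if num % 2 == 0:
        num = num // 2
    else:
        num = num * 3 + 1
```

Let's trace through this code step by step.

Initialize: num = 4
Entering loop: for i in range(4):
After iteration 1: i = 0, num = 2
After iteration 2: i = 1, num = 1
After iteration 3: i = 2, num = 4
After iteration 4: i = 3, num = 2
Loop ends.

Final answer: 2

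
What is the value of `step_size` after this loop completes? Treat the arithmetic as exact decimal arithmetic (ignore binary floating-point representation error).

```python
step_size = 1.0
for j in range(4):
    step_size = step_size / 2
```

Let's trace through this code step by step.

Initialize: step_size = 1.0
Entering loop: for j in range(4):
After iteration 1: j = 0, step_size = 0.5
After iteration 2: j = 1, step_size = 0.25
After iteration 3: j = 2, step_size = 0.125
After iteration 4: j = 3, step_size = 0.0625
Loop ends.

Final answer: 0.0625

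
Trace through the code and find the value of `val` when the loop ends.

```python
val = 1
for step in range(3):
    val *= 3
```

Let's trace through this code step by step.

Initialize: val = 1
Entering loop: for step in range(3):
After iteration 1: step = 0, val = 3
After iteration 2: step = 1, val = 9
After iteration 3: step = 2, val = 27
Loop ends.

Final answer: 27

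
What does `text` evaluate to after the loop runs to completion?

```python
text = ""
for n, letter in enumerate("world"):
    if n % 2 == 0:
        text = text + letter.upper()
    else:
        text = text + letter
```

Let's trace through this code step by step.

Initialize: text = ''
Entering loop: for n, letter in enumerate("world"):
After iteration 1: n = 0, letter = 'w', text = 'W'
After iteration 2: n = 1, letter = 'o', text = 'Wo'
After iteration 3: n = 2, letter = 'r', text = 'WoR'
After iteration 4: n = 3, letter = 'l', text = 'WoRl'
After iteration 5: n = 4, letter = 'd', text = 'WoRlD'
Loop ends.

Final answer: 'WoRlD'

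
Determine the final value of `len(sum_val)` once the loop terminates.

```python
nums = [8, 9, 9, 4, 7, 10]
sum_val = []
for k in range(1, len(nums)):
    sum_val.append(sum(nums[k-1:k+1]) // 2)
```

Let's trace through this code step by step.

Initialize: nums = [8, 9, 9, 4, 7, 10]
Initialize: sum_val = []
Entering loop: for k in range(1, len(nums)):
After iteration 1: k = 1, sum_val = [8]
After iteration 2: k = 2, sum_val = [8, 9]
After iteration 3: k = 3, sum_val = [8, 9, 6]
After iteration 4: k = 4, sum_val = [8, 9, 6, 5]
After iteration 5: k = 5, sum_val = [8, 9, 6, 5, 8]
Loop ends.
len(sum_val) = 5

Final answer: 5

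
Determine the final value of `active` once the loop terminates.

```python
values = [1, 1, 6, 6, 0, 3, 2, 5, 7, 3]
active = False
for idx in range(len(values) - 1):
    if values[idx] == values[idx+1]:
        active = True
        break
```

Let's trace through this code step by step.

Initialize: values = [1, 1, 6, 6, 0, 3, 2, 5, 7, 3]
Initialize: active = False
Entering loop: for idx in range(len(values) - 1):
After iteration 1: idx = 0, active = True
Loop ends.

Final answer: True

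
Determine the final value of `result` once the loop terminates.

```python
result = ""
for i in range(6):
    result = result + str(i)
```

Let's trace through this code step by step.

Initialize: result = ''
Entering loop: for i in range(6):
After iteration 1: i = 0, result = '0'
After iteration 2: i = 1, result = '01'
After iteration 3: i = 2, result = '012'
After iteration 4: i = 3, result = '0123'
After iteration 5: i = 4, result = '01234'
After iteration 6: i = 5, result = '012345'
Loop ends.

Final answer: '012345'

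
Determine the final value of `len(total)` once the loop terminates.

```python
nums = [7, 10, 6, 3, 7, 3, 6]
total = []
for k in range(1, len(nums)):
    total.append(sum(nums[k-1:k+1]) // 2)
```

Let's trace through this code step by step.

Initialize: nums = [7, 10, 6, 3, 7, 3, 6]
Initialize: total = []
Entering loop: for k in range(1, len(nums)):
After iteration 1: k = 1, total = [8]
After iteration 2: k = 2, total = [8, 8]
After iteration 3: k = 3, total = [8, 8, 4]
After iteration 4: k = 4, total = [8, 8, 4, 5]
After iteration 5: k = 5, total = [8, 8, 4, 5, 5]
After iteration 6: k = 6, total = [8, 8, 4, 5, 5, 4]
Loop ends.
len(total) = 6

Final answer: 6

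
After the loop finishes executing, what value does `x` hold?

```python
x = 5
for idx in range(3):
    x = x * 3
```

Let's trace through this code step by step.

Initialize: x = 5
Entering loop: for idx in range(3):
After iteration 1: idx = 0, x = 15
After iteration 2: idx = 1, x = 45
After iteration 3: idx = 2, x = 135
Loop ends.

Final answer: 135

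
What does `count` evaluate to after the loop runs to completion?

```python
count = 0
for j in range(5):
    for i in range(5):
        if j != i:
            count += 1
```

Let's trace through this code step by step.

Initialize: count = 0
Entering loop: for j in range(5):
After iteration 1: j = 0, count = 4
After iteration 2: j = 1, count = 8
After iteration 3: j = 2, count = 12
After iteration 4: j = 3, count = 16
After iteration 5: j = 4, count = 20
Loop ends.

Final answer: 20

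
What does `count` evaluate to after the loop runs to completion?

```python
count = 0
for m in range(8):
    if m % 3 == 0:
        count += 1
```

Let's trace through this code step by step.

Initialize: count = 0
Entering loop: for m in range(8):
After iteration 1: m = 0, count = 1
After iteration 2: m = 1, count = 1
After iteration 3: m = 2, count = 1
After iteration 4: m = 3, count = 2
After iteration 5: m = 4, count = 2
After iteration 6: m = 5, count = 2
After iteration 7: m = 6, count = 3
After iteration 8: m = 7, count = 3
Loop ends.

Final answer: 3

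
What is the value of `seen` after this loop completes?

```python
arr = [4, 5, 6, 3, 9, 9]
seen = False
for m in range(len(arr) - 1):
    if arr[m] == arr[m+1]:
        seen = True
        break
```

Let's trace through this code step by step.

Initialize: arr = [4, 5, 6, 3, 9, 9]
Initialize: seen = False
Entering loop: for m in range(len(arr) - 1):
After iteration 1: m = 0, seen = False
After iteration 2: m = 1, seen = False
After iteration 3: m = 2, seen = False
After iteration 4: m = 3, seen = False
After iteration 5: m = 4, seen = True
Loop ends.

Final answer: True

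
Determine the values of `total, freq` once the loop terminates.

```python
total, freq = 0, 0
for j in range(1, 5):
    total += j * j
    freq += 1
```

Let's trace through this code step by step.

Initialize: total = 0
Initialize: freq = 0
Entering loop: for j in range(1, 5):
After iteration 1: j = 1, total = 1, freq = 1
After iteration 2: j = 2, total = 5, freq = 2
After iteration 3: j = 3, total = 14, freq = 3
After iteration 4: j = 4, total = 30, freq = 4
Loop ends.

Final answer: 30, 4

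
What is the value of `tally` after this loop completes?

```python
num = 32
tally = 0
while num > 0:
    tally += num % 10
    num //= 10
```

Let's trace through this code step by step.

Initialize: num = 32
Initialize: tally = 0
Entering loop: while num > 0:
After iteration 1: num = 3, tally = 2
After iteration 2: num = 0, tally = 5
Loop ends.

Final answer: 5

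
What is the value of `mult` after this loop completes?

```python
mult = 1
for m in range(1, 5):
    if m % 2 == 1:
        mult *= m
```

Let's trace through this code step by step.

Initialize: mult = 1
Entering loop: for m in range(1, 5):
After iteration 1: m = 1, mult = 1
After iteration 2: m = 2, mult = 1
After iteration 3: m = 3, mult = 3
After iteration 4: m = 4, mult = 3
Loop ends.

Final answer: 3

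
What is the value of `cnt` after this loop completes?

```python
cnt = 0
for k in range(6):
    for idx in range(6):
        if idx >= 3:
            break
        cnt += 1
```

Let's trace through this code step by step.

Initialize: cnt = 0
Entering loop: for k in range(6):
After iteration 1: k = 0, cnt = 3
After iteration 2: k = 1, cnt = 6
After iteration 3: k = 2, cnt = 9
After iteration 4: k = 3, cnt = 12
After iteration 5: k = 4, cnt = 15
After iteration 6: k = 5, cnt = 18
Loop ends.

Final answer: 18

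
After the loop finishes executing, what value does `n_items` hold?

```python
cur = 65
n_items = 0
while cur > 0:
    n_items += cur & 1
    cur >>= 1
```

Let's trace through this code step by step.

Initialize: cur = 65
Initialize: n_items = 0
Entering loop: while cur > 0:
After iteration 1: cur = 32, n_items = 1
After iteration 2: cur = 16, n_items = 1
After iteration 3: cur = 8, n_items = 1
After iteration 4: cur = 4, n_items = 1
After iteration 5: cur = 2, n_items = 1
After iteration 6: cur = 1, n_items = 1
After iteration 7: cur = 0, n_items = 2
Loop ends.

Final answer: 2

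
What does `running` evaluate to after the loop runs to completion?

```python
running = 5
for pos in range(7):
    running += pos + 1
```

Let's trace through this code step by step.

Initialize: running = 5
Entering loop: for pos in range(7):
After iteration 1: pos = 0, running = 6
After iteration 2: pos = 1, running = 8
After iteration 3: pos = 2, running = 11
After iteration 4: pos = 3, running = 15
After iteration 5: pos = 4, running = 20
After iteration 6: pos = 5, running = 26
After iteration 7: pos = 6, running = 33
Loop ends.

Final answer: 33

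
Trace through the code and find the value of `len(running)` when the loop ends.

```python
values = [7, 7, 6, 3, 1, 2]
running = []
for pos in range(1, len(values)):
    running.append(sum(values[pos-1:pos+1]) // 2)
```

Let's trace through this code step by step.

Initialize: values = [7, 7, 6, 3, 1, 2]
Initialize: running = []
Entering loop: for pos in range(1, len(values)):
After iteration 1: pos = 1, running = [7]
After iteration 2: pos = 2, running = [7, 6]
After iteration 3: pos = 3, running = [7, 6, 4]
After iteration 4: pos = 4, running = [7, 6, 4, 2]
After iteration 5: pos = 5, running = [7, 6, 4, 2, 1]
Loop ends.
len(running) = 5

Final answer: 5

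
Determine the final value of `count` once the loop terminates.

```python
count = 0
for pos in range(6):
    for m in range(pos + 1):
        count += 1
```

Let's trace through this code step by step.

Initialize: count = 0
Entering loop: for pos in range(6):
After iteration 1: pos = 0, count = 1, m = 0
After iteration 2: pos = 1, count = 3, m = 1
After iteration 3: pos = 2, count = 6, m = 2
After iteration 4: pos = 3, count = 10, m = 3
After iteration 5: pos = 4, count = 15, m = 4
After iteration 6: pos = 5, count = 21, m = 5
Loop ends.

Final answer: 21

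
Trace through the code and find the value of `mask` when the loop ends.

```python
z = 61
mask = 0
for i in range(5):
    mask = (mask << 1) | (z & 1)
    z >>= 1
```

Let's trace through this code step by step.

Initialize: z = 61
Initialize: mask = 0
Entering loop: for i in range(5):
After iteration 1: i = 0, z = 30, mask = 1
After iteration 2: i = 1, z = 15, mask = 2
After iteration 3: i = 2, z = 7, mask = 5
After iteration 4: i = 3, z = 3, mask = 11
After iteration 5: i = 4, z = 1, mask = 23
Loop ends.

Final answer: 23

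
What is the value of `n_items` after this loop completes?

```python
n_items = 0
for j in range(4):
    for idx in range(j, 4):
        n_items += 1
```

Let's trace through this code step by step.

Initialize: n_items = 0
Entering loop: for j in range(4):
After iteration 1: j = 0, n_items = 4
After iteration 2: j = 1, n_items = 7
After iteration 3: j = 2, n_items = 9
After iteration 4: j = 3, n_items = 10
Loop ends.

Final answer: 10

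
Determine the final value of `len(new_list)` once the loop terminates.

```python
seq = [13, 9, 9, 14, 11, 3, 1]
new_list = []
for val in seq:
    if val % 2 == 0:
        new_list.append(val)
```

Let's trace through this code step by step.

Initialize: seq = [13, 9, 9, 14, 11, 3, 1]
Initialize: new_list = []
Entering loop: for val in seq:
After iteration 1: val = 13, new_list = []
After iteration 2: val = 9, new_list = []
After iteration 3: val = 9, new_list = []
After iteration 4: val = 14, new_list = [14]
After iteration 5: val = 11, new_list = [14]
After iteration 6: val = 3, new_list = [14]
After iteration 7: val = 1, new_list = [14]
Loop ends.
len(new_list) = 1

Final answer: 1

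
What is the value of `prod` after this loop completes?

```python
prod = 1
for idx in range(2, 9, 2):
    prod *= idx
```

Let's trace through this code step by step.

Initialize: prod = 1
Entering loop: for idx in range(2, 9, 2):
After iteration 1: idx = 2, prod = 2
After iteration 2: idx = 4, prod = 8
After iteration 3: idx = 6, prod = 48
After iteration 4: idx = 8, prod = 384
Loop ends.

Final answer: 384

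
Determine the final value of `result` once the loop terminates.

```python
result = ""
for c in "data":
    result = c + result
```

Let's trace through this code step by step.

Initialize: result = ''
Entering loop: for c in "data":
After iteration 1: c = 'd', result = 'd'
After iteration 2: c = 'a', result = 'ad'
After iteration 3: c = 't', result = 'tad'
After iteration 4: c = 'a', result = 'atad'
Loop ends.

Final answer: 'atad'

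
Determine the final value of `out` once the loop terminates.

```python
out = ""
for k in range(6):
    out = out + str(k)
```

Let's trace through this code step by step.

Initialize: out = ''
Entering loop: for k in range(6):
After iteration 1: k = 0, out = '0'
After iteration 2: k = 1, out = '01'
After iteration 3: k = 2, out = '012'
After iteration 4: k = 3, out = '0123'
After iteration 5: k = 4, out = '01234'
After iteration 6: k = 5, out = '012345'
Loop ends.

Final answer: '012345'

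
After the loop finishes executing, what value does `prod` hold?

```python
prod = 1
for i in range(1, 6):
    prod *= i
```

Let's trace through this code step by step.

Initialize: prod = 1
Entering loop: for i in range(1, 6):
After iteration 1: i = 1, prod = 1
After iteration 2: i = 2, prod = 2
After iteration 3: i = 3, prod = 6
After iteration 4: i = 4, prod = 24
After iteration 5: i = 5, prod = 120
Loop ends.

Final answer: 120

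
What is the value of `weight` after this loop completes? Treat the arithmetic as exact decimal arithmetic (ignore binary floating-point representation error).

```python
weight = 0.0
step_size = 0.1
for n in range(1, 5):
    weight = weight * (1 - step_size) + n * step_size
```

Let's trace through this code step by step.

Initialize: weight = 0.0
Initialize: step_size = 0.1
Entering loop: for n in range(1, 5):
After iteration 1: n = 1, weight = 0.1
After iteration 2: n = 2, weight = 0.29
After iteration 3: n = 3, weight = 0.561
After iteration 4: n = 4, weight = 0.9049
Loop ends.

Final answer: 0.9049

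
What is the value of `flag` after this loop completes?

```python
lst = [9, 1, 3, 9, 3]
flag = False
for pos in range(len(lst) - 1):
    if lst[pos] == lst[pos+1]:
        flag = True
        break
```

Let's trace through this code step by step.

Initialize: lst = [9, 1, 3, 9, 3]
Initialize: flag = False
Entering loop: for pos in range(len(lst) - 1):
After iteration 1: pos = 0, flag = False
After iteration 2: pos = 1, flag = False
After iteration 3: pos = 2, flag = False
After iteration 4: pos = 3, flag = False
Loop ends.

Final answer: False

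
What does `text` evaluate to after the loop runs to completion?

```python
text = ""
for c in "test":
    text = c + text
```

Let's trace through this code step by step.

Initialize: text = ''
Entering loop: for c in "test":
After iteration 1: c = 't', text = 't'
After iteration 2: c = 'e', text = 'et'
After iteration 3: c = 's', text = 'set'
After iteration 4: c = 't', text = 'tset'
Loop ends.

Final answer: 'tset'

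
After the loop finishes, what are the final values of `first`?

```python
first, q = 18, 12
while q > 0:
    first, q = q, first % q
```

Let's trace through this code step by step.

Initialize: first = 18
Initialize: q = 12
Entering loop: while q > 0:
After iteration 1: first = 12, q = 6
After iteration 2: first = 6, q = 0
Loop ends.

Final answer: 6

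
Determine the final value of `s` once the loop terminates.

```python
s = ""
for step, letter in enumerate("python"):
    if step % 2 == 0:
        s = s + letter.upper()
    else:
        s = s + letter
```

Let's trace through this code step by step.

Initialize: s = ''
Entering loop: for step, letter in enumerate("python"):
After iteration 1: step = 0, letter = 'p', s = 'P'
After iteration 2: step = 1, letter = 'y', s = 'Py'
After iteration 3: step = 2, letter = 't', s = 'PyT'
After iteration 4: step = 3, letter = 'h', s = 'PyTh'
After iteration 5: step = 4, letter = 'o', s = 'PyThO'
After iteration 6: step = 5, letter = 'n', s = 'PyThOn'
Loop ends.

Final answer: 'PyThOn'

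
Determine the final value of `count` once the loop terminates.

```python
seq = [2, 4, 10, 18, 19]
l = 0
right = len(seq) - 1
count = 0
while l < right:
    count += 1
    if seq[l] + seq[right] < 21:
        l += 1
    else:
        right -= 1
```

Let's trace through this code step by step.

Initialize: seq = [2, 4, 10, 18, 19]
Initialize: l = 0
Initialize: right = 4
Initialize: count = 0
Entering loop: while l < right:
After iteration 1: l = 0, right = 3, count = 1
After iteration 2: l = 1, right = 3, count = 2
After iteration 3: l = 1, right = 2, count = 3
After iteration 4: l = 2, right = 2, count = 4
Loop ends.

Final answer: 4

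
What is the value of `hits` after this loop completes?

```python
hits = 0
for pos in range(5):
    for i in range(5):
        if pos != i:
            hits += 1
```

Let's trace through this code step by step.

Initialize: hits = 0
Entering loop: for pos in range(5):
After iteration 1: pos = 0, hits = 4
After iteration 2: pos = 1, hits = 8
After iteration 3: pos = 2, hits = 12
After iteration 4: pos = 3, hits = 16
After iteration 5: pos = 4, hits = 20
Loop ends.

Final answer: 20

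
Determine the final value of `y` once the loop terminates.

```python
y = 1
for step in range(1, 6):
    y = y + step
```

Let's trace through this code step by step.

Initialize: y = 1
Entering loop: for step in range(1, 6):
After iteration 1: step = 1, y = 2
After iteration 2: step = 2, y = 4
After iteration 3: step = 3, y = 7
After iteration 4: step = 4, y = 11
After iteration 5: step = 5, y = 16
Loop ends.

Final answer: 16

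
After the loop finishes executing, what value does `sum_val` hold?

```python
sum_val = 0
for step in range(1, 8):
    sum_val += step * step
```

Let's trace through this code step by step.

Initialize: sum_val = 0
Entering loop: for step in range(1, 8):
After iteration 1: step = 1, sum_val = 1
After iteration 2: step = 2, sum_val = 5
After iteration 3: step = 3, sum_val = 14
After iteration 4: step = 4, sum_val = 30
After iteration 5: step = 5, sum_val = 55
After iteration 6: step = 6, sum_val = 91
After iteration 7: step = 7, sum_val = 140
Loop ends.

Final answer: 140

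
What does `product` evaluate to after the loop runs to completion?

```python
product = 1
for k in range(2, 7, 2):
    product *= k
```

Let's trace through this code step by step.

Initialize: product = 1
Entering loop: for k in range(2, 7, 2):
After iteration 1: k = 2, product = 2
After iteration 2: k = 4, product = 8
After iteration 3: k = 6, product = 48
Loop ends.

Final answer: 48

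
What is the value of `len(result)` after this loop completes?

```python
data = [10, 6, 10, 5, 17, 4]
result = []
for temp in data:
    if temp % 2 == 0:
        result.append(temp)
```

Let's trace through this code step by step.

Initialize: data = [10, 6, 10, 5, 17, 4]
Initialize: result = []
Entering loop: for temp in data:
After iteration 1: temp = 10, result = [10]
After iteration 2: temp = 6, result = [10, 6]
After iteration 3: temp = 10, result = [10, 6, 10]
After iteration 4: temp = 5, result = [10, 6, 10]
After iteration 5: temp = 17, result = [10, 6, 10]
After iteration 6: temp = 4, result = [10, 6, 10, 4]
Loop ends.
len(result) = 4

Final answer: 4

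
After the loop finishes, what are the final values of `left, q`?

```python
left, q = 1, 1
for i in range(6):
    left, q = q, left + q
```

Let's trace through this code step by step.

Initialize: left = 1
Initialize: q = 1
Entering loop: for i in range(6):
After iteration 1: i = 0, left = 1, q = 2
After iteration 2: i = 1, left = 2, q = 3
After iteration 3: i = 2, left = 3, q = 5
After iteration 4: i = 3, left = 5, q = 8
After iteration 5: i = 4, left = 8, q = 13
After iteration 6: i = 5, left = 13, q = 21
Loop ends.

Final answer: 13, 21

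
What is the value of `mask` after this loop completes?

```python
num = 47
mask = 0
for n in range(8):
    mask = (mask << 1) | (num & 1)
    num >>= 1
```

Let's trace through this code step by step.

Initialize: num = 47
Initialize: mask = 0
Entering loop: for n in range(8):
After iteration 1: n = 0, num = 23, mask = 1
After iteration 2: n = 1, num = 11, mask = 3
After iteration 3: n = 2, num = 5, mask = 7
After iteration 4: n = 3, num = 2, mask = 15
After iteration 5: n = 4, num = 1, mask = 30
After iteration 6: n = 5, num = 0, mask = 61
After iteration 7: n = 6, num = 0, mask = 122
After iteration 8: n = 7, num = 0, mask = 244
Loop ends.

Final answer: 244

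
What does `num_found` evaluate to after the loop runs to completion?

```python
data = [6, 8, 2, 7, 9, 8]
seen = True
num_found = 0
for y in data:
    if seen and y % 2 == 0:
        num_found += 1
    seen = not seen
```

Let's trace through this code step by step.

Initialize: data = [6, 8, 2, 7, 9, 8]
Initialize: seen = True
Initialize: num_found = 0
Entering loop: for y in data:
After iteration 1: y = 6, seen = False, num_found = 1
After iteration 2: y = 8, seen = True, num_found = 1
After iteration 3: y = 2, seen = False, num_found = 2
After iteration 4: y = 7, seen = True, num_found = 2
After iteration 5: y = 9, seen = False, num_found = 2
After iteration 6: y = 8, seen = True, num_found = 2
Loop ends.

Final answer: 2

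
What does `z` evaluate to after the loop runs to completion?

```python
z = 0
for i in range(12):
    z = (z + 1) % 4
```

Let's trace through this code step by step.

Initialize: z = 0
Entering loop: for i in range(12):
After iteration 1: i = 0, z = 1
After iteration 2: i = 1, z = 2
After iteration 3: i = 2, z = 3
After iteration 4: i = 3, z = 0
After iteration 5: i = 4, z = 1
After iteration 6: i = 5, z = 2
After iteration 7: i = 6, z = 3
After iteration 8: i = 7, z = 0
After iteration 9: i = 8, z = 1
After iteration 10: i = 9, z = 2
After iteration 11: i = 10, z = 3
After iteration 12: i = 11, z = 0
Loop ends.

Final answer: 0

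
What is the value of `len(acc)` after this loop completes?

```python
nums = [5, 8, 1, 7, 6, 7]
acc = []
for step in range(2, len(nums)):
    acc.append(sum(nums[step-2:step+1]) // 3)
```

Let's trace through this code step by step.

Initialize: nums = [5, 8, 1, 7, 6, 7]
Initialize: acc = []
Entering loop: for step in range(2, len(nums)):
After iteration 1: step = 2, acc = [4]
After iteration 2: step = 3, acc = [4, 5]
After iteration 3: step = 4, acc = [4, 5, 4]
After iteration 4: step = 5, acc = [4, 5, 4, 6]
Loop ends.
len(acc) = 4

Final answer: 4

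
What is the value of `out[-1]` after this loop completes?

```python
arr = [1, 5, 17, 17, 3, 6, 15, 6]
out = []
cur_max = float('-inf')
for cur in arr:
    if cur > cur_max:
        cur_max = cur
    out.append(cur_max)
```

Let's trace through this code step by step.

Initialize: arr = [1, 5, 17, 17, 3, 6, 15, 6]
Initialize: out = []
Initialize: cur_max = -inf
Entering loop: for cur in arr:
After iteration 1: cur = 1, out = [1], cur_max = 1
After iteration 2: cur = 5, out = [1, 5], cur_max = 5
After iteration 3: cur = 17, out = [1, 5, 17], cur_max = 17
After iteration 4: cur = 17, out = [1, 5, 17, 17], cur_max = 17
After iteration 5: cur = 3, out = [1, 5, 17, 17, 17], cur_max = 17
After iteration 6: cur = 6, out = [1, 5, 17, 17, 17, 17], cur_max = 17
After iteration 7: cur = 15, out = [1, 5, 17, 17, 17, 17, 17], cur_max = 17
After iteration 8: cur = 6, out = [1, 5, 17, 17, 17, 17, 17, 17], cur_max = 17
Loop ends.
out[-1] = 17

Final answer: 17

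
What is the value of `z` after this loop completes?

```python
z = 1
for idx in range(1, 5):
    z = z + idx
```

Let's trace through this code step by step.

Initialize: z = 1
Entering loop: for idx in range(1, 5):
After iteration 1: idx = 1, z = 2
After iteration 2: idx = 2, z = 4
After iteration 3: idx = 3, z = 7
After iteration 4: idx = 4, z = 11
Loop ends.

Final answer: 11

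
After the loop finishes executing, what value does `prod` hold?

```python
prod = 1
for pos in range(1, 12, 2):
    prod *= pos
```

Let's trace through this code step by step.

Initialize: prod = 1
Entering loop: for pos in range(1, 12, 2):
After iteration 1: pos = 1, prod = 1
After iteration 2: pos = 3, prod = 3
After iteration 3: pos = 5, prod = 15
After iteration 4: pos = 7, prod = 105
After iteration 5: pos = 9, prod = 945
After iteration 6: pos = 11, prod = 10395
Loop ends.

Final answer: 10395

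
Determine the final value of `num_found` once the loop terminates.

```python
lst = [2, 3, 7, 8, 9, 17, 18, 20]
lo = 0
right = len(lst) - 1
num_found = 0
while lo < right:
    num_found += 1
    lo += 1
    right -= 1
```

Let's trace through this code step by step.

Initialize: lst = [2, 3, 7, 8, 9, 17, 18, 20]
Initialize: lo = 0
Initialize: right = 7
Initialize: num_found = 0
Entering loop: while lo < right:
After iteration 1: lo = 1, right = 6, num_found = 1
After iteration 2: lo = 2, right = 5, num_found = 2
After iteration 3: lo = 3, right = 4, num_found = 3
After iteration 4: lo = 4, right = 3, num_found = 4
Loop ends.

Final answer: 4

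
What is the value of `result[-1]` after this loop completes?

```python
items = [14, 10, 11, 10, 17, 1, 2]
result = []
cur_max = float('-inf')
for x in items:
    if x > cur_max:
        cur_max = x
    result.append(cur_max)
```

Let's trace through this code step by step.

Initialize: items = [14, 10, 11, 10, 17, 1, 2]
Initialize: result = []
Initialize: cur_max = -inf
Entering loop: for x in items:
After iteration 1: x = 14, result = [14], cur_max = 14
After iteration 2: x = 10, result = [14, 14], cur_max = 14
After iteration 3: x = 11, result = [14, 14, 14], cur_max = 14
After iteration 4: x = 10, result = [14, 14, 14, 14], cur_max = 14
After iteration 5: x = 17, result = [14, 14, 14, 14, 17], cur_max = 17
After iteration 6: x = 1, result = [14, 14, 14, 14, 17, 17], cur_max = 17
After iteration 7: x = 2, result = [14, 14, 14, 14, 17, 17, 17], cur_max = 17
Loop ends.
result[-1] = 17

Final answer: 17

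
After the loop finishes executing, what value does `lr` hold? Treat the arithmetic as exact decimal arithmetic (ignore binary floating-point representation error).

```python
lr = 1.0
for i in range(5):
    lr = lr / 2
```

Let's trace through this code step by step.

Initialize: lr = 1.0
Entering loop: for i in range(5):
After iteration 1: i = 0, lr = 0.5
After iteration 2: i = 1, lr = 0.25
After iteration 3: i = 2, lr = 0.125
After iteration 4: i = 3, lr = 0.0625
After iteration 5: i = 4, lr = 0.03125
Loop ends.

Final answer: 0.03125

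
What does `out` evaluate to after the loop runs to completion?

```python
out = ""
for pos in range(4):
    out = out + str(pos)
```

Let's trace through this code step by step.

Initialize: out = ''
Entering loop: for pos in range(4):
After iteration 1: pos = 0, out = '0'
After iteration 2: pos = 1, out = '01'
After iteration 3: pos = 2, out = '012'
After iteration 4: pos = 3, out = '0123'
Loop ends.

Final answer: '0123'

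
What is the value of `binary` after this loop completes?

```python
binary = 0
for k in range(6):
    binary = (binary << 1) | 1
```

Let's trace through this code step by step.

Initialize: binary = 0
Entering loop: for k in range(6):
After iteration 1: k = 0, binary = 1
After iteration 2: k = 1, binary = 3
After iteration 3: k = 2, binary = 7
After iteration 4: k = 3, binary = 15
After iteration 5: k = 4, binary = 31
After iteration 6: k = 5, binary = 63
Loop ends.

Final answer: 63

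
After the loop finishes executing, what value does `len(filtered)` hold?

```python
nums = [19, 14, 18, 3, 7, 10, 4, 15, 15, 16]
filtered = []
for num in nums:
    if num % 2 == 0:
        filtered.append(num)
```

Let's trace through this code step by step.

Initialize: nums = [19, 14, 18, 3, 7, 10, 4, 15, 15, 16]
Initialize: filtered = []
Entering loop: for num in nums:
After iteration 1: num = 19, filtered = []
After iteration 2: num = 14, filtered = [14]
After iteration 3: num = 18, filtered = [14, 18]
After iteration 4: num = 3, filtered = [14, 18]
After iteration 5: num = 7, filtered = [14, 18]
After iteration 6: num = 10, filtered = [14, 18, 10]
After iteration 7: num = 4, filtered = [14, 18, 10, 4]
After iteration 8: num = 15, filtered = [14, 18, 10, 4]
After iteration 9: num = 15, filtered = [14, 18, 10, 4]
After iteration 10: num = 16, filtered = [14, 18, 10, 4, 16]
Loop ends.
len(filtered) = 5

Final answer: 5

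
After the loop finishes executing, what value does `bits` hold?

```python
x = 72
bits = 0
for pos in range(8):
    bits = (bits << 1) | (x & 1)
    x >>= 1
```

Let's trace through this code step by step.

Initialize: x = 72
Initialize: bits = 0
Entering loop: for pos in range(8):
After iteration 1: pos = 0, x = 36, bits = 0
After iteration 2: pos = 1, x = 18, bits = 0
After iteration 3: pos = 2, x = 9, bits = 0
After iteration 4: pos = 3, x = 4, bits = 1
After iteration 5: pos = 4, x = 2, bits = 2
After iteration 6: pos = 5, x = 1, bits = 4
After iteration 7: pos = 6, x = 0, bits = 9
After iteration 8: pos = 7, x = 0, bits = 18
Loop ends.

Final answer: 18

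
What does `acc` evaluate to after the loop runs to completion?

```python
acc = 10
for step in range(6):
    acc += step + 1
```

Let's trace through this code step by step.

Initialize: acc = 10
Entering loop: for step in range(6):
After iteration 1: step = 0, acc = 11
After iteration 2: step = 1, acc = 13
After iteration 3: step = 2, acc = 16
After iteration 4: step = 3, acc = 20
After iteration 5: step = 4, acc = 25
After iteration 6: step = 5, acc = 31
Loop ends.

Final answer: 31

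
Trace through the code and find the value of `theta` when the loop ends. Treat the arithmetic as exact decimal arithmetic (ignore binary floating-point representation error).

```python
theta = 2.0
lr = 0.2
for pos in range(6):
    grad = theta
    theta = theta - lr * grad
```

Let's trace through this code step by step.

Initialize: theta = 2.0
Initialize: lr = 0.2
Entering loop: for pos in range(6):
After iteration 1: pos = 0, theta = 1.6, grad = 2.0
After iteration 2: pos = 1, theta = 1.28, grad = 1.6
After iteration 3: pos = 2, theta = 1.024, grad = 1.28
After iteration 4: pos = 3, theta = 0.8192, grad = 1.024
After iteration 5: pos = 4, theta = 0.65536, grad = 0.8192
After iteration 6: pos = 5, theta = 0.524288, grad = 0.65536
Loop ends.

Final answer: 0.524288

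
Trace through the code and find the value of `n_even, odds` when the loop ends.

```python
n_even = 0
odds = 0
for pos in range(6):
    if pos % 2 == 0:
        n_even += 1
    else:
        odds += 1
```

Let's trace through this code step by step.

Initialize: n_even = 0
Initialize: odds = 0
Entering loop: for pos in range(6):
After iteration 1: pos = 0, n_even = 1, odds = 0
After iteration 2: pos = 1, n_even = 1, odds = 1
After iteration 3: pos = 2, n_even = 2, odds = 1
After iteration 4: pos = 3, n_even = 2, odds = 2
After iteration 5: pos = 4, n_even = 3, odds = 2
After iteration 6: pos = 5, n_even = 3, odds = 3
Loop ends.

Final answer: 3, 3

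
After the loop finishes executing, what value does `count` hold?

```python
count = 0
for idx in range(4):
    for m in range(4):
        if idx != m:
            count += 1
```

Let's trace through this code step by step.

Initialize: count = 0
Entering loop: for idx in range(4):
After iteration 1: idx = 0, count = 3
After iteration 2: idx = 1, count = 6
After iteration 3: idx = 2, count = 9
After iteration 4: idx = 3, count = 12
Loop ends.

Final answer: 12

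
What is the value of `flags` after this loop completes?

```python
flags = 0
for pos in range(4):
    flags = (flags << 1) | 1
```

Let's trace through this code step by step.

Initialize: flags = 0
Entering loop: for pos in range(4):
After iteration 1: pos = 0, flags = 1
After iteration 2: pos = 1, flags = 3
After iteration 3: pos = 2, flags = 7
After iteration 4: pos = 3, flags = 15
Loop ends.

Final answer: 15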